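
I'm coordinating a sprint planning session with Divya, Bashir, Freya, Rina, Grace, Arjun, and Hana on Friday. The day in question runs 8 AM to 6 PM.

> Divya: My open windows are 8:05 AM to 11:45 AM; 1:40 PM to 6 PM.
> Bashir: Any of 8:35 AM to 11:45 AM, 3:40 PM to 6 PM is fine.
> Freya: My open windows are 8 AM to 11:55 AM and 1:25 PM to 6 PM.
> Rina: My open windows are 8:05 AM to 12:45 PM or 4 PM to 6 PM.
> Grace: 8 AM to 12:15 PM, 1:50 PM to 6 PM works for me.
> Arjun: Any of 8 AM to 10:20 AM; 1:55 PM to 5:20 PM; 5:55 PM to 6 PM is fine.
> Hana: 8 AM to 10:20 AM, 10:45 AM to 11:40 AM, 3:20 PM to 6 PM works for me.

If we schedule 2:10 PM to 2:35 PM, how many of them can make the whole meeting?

Divya, Freya, Grace, and Arjun can make the full 14:10-14:35 slot — that's 4.

4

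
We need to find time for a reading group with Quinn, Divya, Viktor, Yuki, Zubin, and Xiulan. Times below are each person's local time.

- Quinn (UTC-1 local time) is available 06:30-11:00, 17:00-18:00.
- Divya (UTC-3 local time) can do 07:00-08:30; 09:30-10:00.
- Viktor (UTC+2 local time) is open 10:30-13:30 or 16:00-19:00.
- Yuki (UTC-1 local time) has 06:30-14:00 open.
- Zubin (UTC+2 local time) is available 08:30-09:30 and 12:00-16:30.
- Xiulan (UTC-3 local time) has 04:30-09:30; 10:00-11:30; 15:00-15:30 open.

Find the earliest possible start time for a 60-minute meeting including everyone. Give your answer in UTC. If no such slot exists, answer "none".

Quinn in UTC: 07:30-12:00, 18:00-19:00 (add 1h to convert from UTC-1).
Divya in UTC: 10:00-11:30, 12:30-13:00 (add 3h to convert from UTC-3).
Viktor in UTC: 08:30-11:30, 14:00-17:00 (subtract 2h to convert from UTC+2).
Yuki in UTC: 07:30-15:00 (add 1h to convert from UTC-1).
Zubin in UTC: 06:30-07:30, 10:00-14:30 (subtract 2h to convert from UTC+2).
Xiulan in UTC: 07:30-12:30, 13:00-14:30, 18:00-18:30 (add 3h to convert from UTC-3).
Quinn ∩ Divya: 10:00-11:30.
Quinn ∩ Divya ∩ Viktor: 10:00-11:30.
Quinn ∩ Divya ∩ Viktor ∩ Yuki: 10:00-11:30.
Quinn ∩ Divya ∩ Viktor ∩ Yuki ∩ Zubin: 10:00-11:30.
Quinn ∩ Divya ∩ Viktor ∩ Yuki ∩ Zubin ∩ Xiulan: 10:00-11:30.
The first common window of at least 60 minutes is 10:00-11:30, so the earliest start is 10:00.

10:00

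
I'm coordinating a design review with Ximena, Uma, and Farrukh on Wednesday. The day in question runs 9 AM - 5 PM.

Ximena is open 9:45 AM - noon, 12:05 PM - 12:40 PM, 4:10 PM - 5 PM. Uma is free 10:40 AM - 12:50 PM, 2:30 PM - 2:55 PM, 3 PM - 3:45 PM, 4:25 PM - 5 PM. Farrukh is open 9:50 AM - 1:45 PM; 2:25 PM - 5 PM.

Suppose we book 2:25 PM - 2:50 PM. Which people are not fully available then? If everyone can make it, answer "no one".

Ximena: not fully free for 14:25-14:50. Uma: not fully free for 14:25-14:50. Farrukh: free for 14:25-14:50.

Uma, Ximena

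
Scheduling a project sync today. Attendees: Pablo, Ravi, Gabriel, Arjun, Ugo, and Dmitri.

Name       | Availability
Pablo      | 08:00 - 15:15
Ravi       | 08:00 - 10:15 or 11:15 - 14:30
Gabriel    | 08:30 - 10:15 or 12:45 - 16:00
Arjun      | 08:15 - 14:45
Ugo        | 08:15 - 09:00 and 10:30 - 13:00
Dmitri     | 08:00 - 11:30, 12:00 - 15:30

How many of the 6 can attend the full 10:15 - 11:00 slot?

3

Pablo, Arjun, and Dmitri can make the full 10:15-11:00 slot — that's 3.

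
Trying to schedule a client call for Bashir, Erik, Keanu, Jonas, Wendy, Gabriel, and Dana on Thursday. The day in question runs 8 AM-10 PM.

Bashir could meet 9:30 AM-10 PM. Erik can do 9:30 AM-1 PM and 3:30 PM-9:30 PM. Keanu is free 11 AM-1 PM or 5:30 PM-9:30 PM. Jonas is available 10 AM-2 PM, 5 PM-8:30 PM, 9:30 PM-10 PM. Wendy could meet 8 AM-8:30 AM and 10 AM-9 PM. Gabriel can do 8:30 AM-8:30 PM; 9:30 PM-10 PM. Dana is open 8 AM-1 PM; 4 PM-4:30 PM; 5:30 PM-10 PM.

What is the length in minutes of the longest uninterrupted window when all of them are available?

180

Bashir ∩ Erik: 09:30-13:00, 15:30-21:30.
Bashir ∩ Erik ∩ Keanu: 11:00-13:00, 17:30-21:30.
Bashir ∩ Erik ∩ Keanu ∩ Jonas: 11:00-13:00, 17:30-20:30.
Bashir ∩ Erik ∩ Keanu ∩ Jonas ∩ Wendy: 11:00-13:00, 17:30-20:30.
Bashir ∩ Erik ∩ Keanu ∩ Jonas ∩ Wendy ∩ Gabriel: 11:00-13:00, 17:30-20:30.
Bashir ∩ Erik ∩ Keanu ∩ Jonas ∩ Wendy ∩ Gabriel ∩ Dana: 11:00-13:00, 17:30-20:30.
Those are the intersection windows.
The longest is 17:30-20:30 at 180 minutes.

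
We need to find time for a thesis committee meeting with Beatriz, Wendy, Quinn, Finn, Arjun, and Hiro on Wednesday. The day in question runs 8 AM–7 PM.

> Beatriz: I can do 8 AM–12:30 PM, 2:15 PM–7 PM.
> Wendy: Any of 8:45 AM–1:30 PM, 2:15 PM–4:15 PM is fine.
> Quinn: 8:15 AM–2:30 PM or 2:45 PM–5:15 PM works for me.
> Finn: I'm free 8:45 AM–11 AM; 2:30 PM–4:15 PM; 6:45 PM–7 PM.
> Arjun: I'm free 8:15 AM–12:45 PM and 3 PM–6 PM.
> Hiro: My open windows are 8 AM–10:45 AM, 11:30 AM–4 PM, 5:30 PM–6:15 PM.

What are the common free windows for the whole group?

Beatriz ∩ Wendy: 08:45-12:30, 14:15-16:15.
Beatriz ∩ Wendy ∩ Quinn: 08:45-12:30, 14:15-14:30, 14:45-16:15.
Beatriz ∩ Wendy ∩ Quinn ∩ Finn: 08:45-11:00, 14:45-16:15.
Beatriz ∩ Wendy ∩ Quinn ∩ Finn ∩ Arjun: 08:45-11:00, 15:00-16:15.
Beatriz ∩ Wendy ∩ Quinn ∩ Finn ∩ Arjun ∩ Hiro: 08:45-10:45, 15:00-16:00.

08:45-10:45, 15:00-16:00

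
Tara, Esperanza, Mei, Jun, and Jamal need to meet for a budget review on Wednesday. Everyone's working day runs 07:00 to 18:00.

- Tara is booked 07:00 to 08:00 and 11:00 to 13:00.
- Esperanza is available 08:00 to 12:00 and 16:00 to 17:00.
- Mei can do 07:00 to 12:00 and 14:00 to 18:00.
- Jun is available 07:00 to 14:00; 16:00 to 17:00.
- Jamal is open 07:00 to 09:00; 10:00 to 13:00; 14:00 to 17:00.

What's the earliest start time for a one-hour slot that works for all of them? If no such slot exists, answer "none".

08:00

Tara free: 08:00-11:00, 13:00-18:00 (invert busy blocks within the working day).
Esperanza free: 08:00-12:00, 16:00-17:00.
Mei free: 07:00-12:00, 14:00-18:00.
Jun free: 07:00-14:00, 16:00-17:00.
Jamal free: 07:00-09:00, 10:00-13:00, 14:00-17:00.
Tara ∩ Esperanza: 08:00-11:00, 16:00-17:00.
Tara ∩ Esperanza ∩ Mei: 08:00-11:00, 16:00-17:00.
Tara ∩ Esperanza ∩ Mei ∩ Jun: 08:00-11:00, 16:00-17:00.
Tara ∩ Esperanza ∩ Mei ∩ Jun ∩ Jamal: 08:00-09:00, 10:00-11:00, 16:00-17:00.
So the common availability across everyone is 08:00-09:00, 10:00-11:00, 16:00-17:00.
The first common window of at least 60 minutes is 08:00-09:00, so the earliest start is 08:00.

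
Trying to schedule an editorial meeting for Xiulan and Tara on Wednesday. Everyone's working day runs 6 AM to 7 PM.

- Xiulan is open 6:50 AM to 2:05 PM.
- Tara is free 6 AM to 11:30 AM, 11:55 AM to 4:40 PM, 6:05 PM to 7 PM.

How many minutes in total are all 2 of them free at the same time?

Xiulan ∩ Tara: 06:50-11:30, 11:55-14:05.
Those are the intersection windows.
Summing the common windows: 280 + 130 = 410 minutes.

410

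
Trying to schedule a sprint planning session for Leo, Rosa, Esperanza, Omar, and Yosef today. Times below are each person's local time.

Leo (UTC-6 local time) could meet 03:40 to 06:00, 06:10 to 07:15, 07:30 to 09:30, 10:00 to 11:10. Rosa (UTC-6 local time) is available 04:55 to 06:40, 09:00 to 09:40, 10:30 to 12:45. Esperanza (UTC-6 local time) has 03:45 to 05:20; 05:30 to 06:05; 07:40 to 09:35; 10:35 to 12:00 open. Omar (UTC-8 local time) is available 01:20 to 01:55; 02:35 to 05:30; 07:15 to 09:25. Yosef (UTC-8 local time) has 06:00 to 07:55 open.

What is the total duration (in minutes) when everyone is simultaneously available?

15

Leo in UTC: 09:40-12:00, 12:10-13:15, 13:30-15:30, 16:00-17:10 (add 6h to convert from UTC-6).
Rosa in UTC: 10:55-12:40, 15:00-15:40, 16:30-18:45 (add 6h to convert from UTC-6).
Esperanza in UTC: 09:45-11:20, 11:30-12:05, 13:40-15:35, 16:35-18:00 (add 6h to convert from UTC-6).
Omar in UTC: 09:20-09:55, 10:35-13:30, 15:15-17:25 (add 8h to convert from UTC-8).
Yosef in UTC: 14:00-15:55 (add 8h to convert from UTC-8).
Leo ∩ Rosa: 10:55-12:00, 12:10-12:40, 15:00-15:30, 16:30-17:10.
Leo ∩ Rosa ∩ Esperanza: 10:55-11:20, 11:30-12:00, 15:00-15:30, 16:35-17:10.
Leo ∩ Rosa ∩ Esperanza ∩ Omar: 10:55-11:20, 11:30-12:00, 15:15-15:30, 16:35-17:10.
Leo ∩ Rosa ∩ Esperanza ∩ Omar ∩ Yosef: 15:15-15:30.
That's a single block of 15 minutes.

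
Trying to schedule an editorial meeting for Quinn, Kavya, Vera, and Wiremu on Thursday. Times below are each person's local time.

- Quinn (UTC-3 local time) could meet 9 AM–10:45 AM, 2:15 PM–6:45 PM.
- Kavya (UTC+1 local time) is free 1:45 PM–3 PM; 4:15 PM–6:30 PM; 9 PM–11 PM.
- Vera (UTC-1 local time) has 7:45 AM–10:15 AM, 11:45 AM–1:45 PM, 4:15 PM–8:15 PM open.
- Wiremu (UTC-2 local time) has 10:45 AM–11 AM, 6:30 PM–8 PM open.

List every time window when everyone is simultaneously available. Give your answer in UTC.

Quinn in UTC: 12:00-13:45, 17:15-21:45 (add 3h to convert from UTC-3).
Kavya in UTC: 12:45-14:00, 15:15-17:30, 20:00-22:00 (subtract 1h to convert from UTC+1).
Vera in UTC: 08:45-11:15, 12:45-14:45, 17:15-21:15 (add 1h to convert from UTC-1).
Wiremu in UTC: 12:45-13:00, 20:30-22:00 (add 2h to convert from UTC-2).
Quinn ∩ Kavya: 12:45-13:45, 17:15-17:30, 20:00-21:45.
Quinn ∩ Kavya ∩ Vera: 12:45-13:45, 17:15-17:30, 20:00-21:15.
Quinn ∩ Kavya ∩ Vera ∩ Wiremu: 12:45-13:00, 20:30-21:15.

12:45-13:00, 20:30-21:15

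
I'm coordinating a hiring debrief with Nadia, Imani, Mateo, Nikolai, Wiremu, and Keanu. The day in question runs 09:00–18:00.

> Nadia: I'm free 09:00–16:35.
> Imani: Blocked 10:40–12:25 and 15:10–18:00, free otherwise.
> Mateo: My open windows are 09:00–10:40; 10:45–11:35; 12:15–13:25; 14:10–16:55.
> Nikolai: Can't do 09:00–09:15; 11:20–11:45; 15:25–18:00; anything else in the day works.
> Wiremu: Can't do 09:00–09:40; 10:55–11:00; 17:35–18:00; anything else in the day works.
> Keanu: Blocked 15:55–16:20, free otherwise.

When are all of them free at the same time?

09:40-10:40, 12:25-13:25, 14:10-15:10

Nadia free: 09:00-16:35.
Imani free: 09:00-10:40, 12:25-15:10 (invert busy blocks within the working day).
Mateo free: 09:00-10:40, 10:45-11:35, 12:15-13:25, 14:10-16:55.
Nikolai free: 09:15-11:20, 11:45-15:25 (invert busy blocks within the working day).
Wiremu free: 09:40-10:55, 11:00-17:35 (invert busy blocks within the working day).
Keanu free: 09:00-15:55, 16:20-18:00 (invert busy blocks within the working day).
Nadia ∩ Imani: 09:00-10:40, 12:25-15:10.
Nadia ∩ Imani ∩ Mateo: 09:00-10:40, 12:25-13:25, 14:10-15:10.
Nadia ∩ Imani ∩ Mateo ∩ Nikolai: 09:15-10:40, 12:25-13:25, 14:10-15:10.
Nadia ∩ Imani ∩ Mateo ∩ Nikolai ∩ Wiremu: 09:40-10:40, 12:25-13:25, 14:10-15:10.
Nadia ∩ Imani ∩ Mateo ∩ Nikolai ∩ Wiremu ∩ Keanu: 09:40-10:40, 12:25-13:25, 14:10-15:10.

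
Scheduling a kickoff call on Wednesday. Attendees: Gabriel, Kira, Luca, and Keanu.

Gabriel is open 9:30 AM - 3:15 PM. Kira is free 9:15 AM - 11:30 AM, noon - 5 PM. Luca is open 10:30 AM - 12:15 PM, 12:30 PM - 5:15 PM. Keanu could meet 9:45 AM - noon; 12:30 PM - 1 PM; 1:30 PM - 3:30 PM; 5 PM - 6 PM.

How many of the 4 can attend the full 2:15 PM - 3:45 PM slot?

Kira and Luca can make the full 14:15-15:45 slot — that's 2.

2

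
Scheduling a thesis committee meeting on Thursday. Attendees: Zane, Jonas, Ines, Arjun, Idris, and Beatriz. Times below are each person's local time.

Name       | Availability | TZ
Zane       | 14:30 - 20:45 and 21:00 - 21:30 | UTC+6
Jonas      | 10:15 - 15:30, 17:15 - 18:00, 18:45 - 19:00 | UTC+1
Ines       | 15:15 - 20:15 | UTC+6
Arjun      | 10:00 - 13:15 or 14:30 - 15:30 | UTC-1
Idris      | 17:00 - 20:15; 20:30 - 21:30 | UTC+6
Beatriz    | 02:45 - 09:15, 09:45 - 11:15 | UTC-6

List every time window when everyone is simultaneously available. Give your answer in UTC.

Zane in UTC: 08:30-14:45, 15:00-15:30 (subtract 6h to convert from UTC+6).
Jonas in UTC: 09:15-14:30, 16:15-17:00, 17:45-18:00 (subtract 1h to convert from UTC+1).
Ines in UTC: 09:15-14:15 (subtract 6h to convert from UTC+6).
Arjun in UTC: 11:00-14:15, 15:30-16:30 (add 1h to convert from UTC-1).
Idris in UTC: 11:00-14:15, 14:30-15:30 (subtract 6h to convert from UTC+6).
Beatriz in UTC: 08:45-15:15, 15:45-17:15 (add 6h to convert from UTC-6).
Zane ∩ Jonas: 09:15-14:30.
Zane ∩ Jonas ∩ Ines: 09:15-14:15.
Zane ∩ Jonas ∩ Ines ∩ Arjun: 11:00-14:15.
Zane ∩ Jonas ∩ Ines ∩ Arjun ∩ Idris: 11:00-14:15.
Zane ∩ Jonas ∩ Ines ∩ Arjun ∩ Idris ∩ Beatriz: 11:00-14:15.
Those are the intersection windows.

11:00-14:15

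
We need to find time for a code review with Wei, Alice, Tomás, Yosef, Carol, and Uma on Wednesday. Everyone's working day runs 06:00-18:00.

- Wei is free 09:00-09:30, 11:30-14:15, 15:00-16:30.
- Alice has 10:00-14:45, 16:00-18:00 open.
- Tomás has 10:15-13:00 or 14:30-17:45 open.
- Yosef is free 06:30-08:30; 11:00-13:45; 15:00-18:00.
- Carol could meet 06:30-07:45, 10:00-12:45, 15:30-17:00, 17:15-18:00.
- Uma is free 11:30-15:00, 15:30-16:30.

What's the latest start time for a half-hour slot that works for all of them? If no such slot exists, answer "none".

Wei ∩ Alice: 11:30-14:15, 16:00-16:30.
Wei ∩ Alice ∩ Tomás: 11:30-13:00, 16:00-16:30.
Wei ∩ Alice ∩ Tomás ∩ Yosef: 11:30-13:00, 16:00-16:30.
Wei ∩ Alice ∩ Tomás ∩ Yosef ∩ Carol: 11:30-12:45, 16:00-16:30.
Wei ∩ Alice ∩ Tomás ∩ Yosef ∩ Carol ∩ Uma: 11:30-12:45, 16:00-16:30.
The last common window of at least 30 minutes is 16:00-16:30; a 30-minute meeting can start as late as 16:00 and still end by 16:30.

16:00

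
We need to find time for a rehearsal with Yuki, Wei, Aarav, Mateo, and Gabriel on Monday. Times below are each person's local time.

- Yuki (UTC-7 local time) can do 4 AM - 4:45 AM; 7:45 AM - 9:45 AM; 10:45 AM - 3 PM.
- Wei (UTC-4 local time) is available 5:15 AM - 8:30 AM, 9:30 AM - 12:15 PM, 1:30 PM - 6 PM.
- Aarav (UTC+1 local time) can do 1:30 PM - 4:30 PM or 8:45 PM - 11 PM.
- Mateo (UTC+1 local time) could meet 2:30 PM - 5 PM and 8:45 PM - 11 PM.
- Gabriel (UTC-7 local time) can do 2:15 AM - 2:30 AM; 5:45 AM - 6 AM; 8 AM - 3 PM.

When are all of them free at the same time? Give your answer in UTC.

15:00-15:30, 19:45-22:00

Yuki in UTC: 11:00-11:45, 14:45-16:45, 17:45-22:00 (add 7h to convert from UTC-7).
Wei in UTC: 09:15-12:30, 13:30-16:15, 17:30-22:00 (add 4h to convert from UTC-4).
Aarav in UTC: 12:30-15:30, 19:45-22:00 (subtract 1h to convert from UTC+1).
Mateo in UTC: 13:30-16:00, 19:45-22:00 (subtract 1h to convert from UTC+1).
Gabriel in UTC: 09:15-09:30, 12:45-13:00, 15:00-22:00 (add 7h to convert from UTC-7).
Yuki ∩ Wei: 11:00-11:45, 14:45-16:15, 17:45-22:00.
Yuki ∩ Wei ∩ Aarav: 14:45-15:30, 19:45-22:00.
Yuki ∩ Wei ∩ Aarav ∩ Mateo: 14:45-15:30, 19:45-22:00.
Yuki ∩ Wei ∩ Aarav ∩ Mateo ∩ Gabriel: 15:00-15:30, 19:45-22:00.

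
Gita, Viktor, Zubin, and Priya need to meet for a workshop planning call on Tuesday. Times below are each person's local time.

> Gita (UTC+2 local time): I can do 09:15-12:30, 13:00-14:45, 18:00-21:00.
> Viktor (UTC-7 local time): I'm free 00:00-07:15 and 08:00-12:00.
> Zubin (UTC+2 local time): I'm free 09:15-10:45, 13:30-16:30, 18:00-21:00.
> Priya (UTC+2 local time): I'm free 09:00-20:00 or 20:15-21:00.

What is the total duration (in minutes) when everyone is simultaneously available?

Gita in UTC: 07:15-10:30, 11:00-12:45, 16:00-19:00 (subtract 2h to convert from UTC+2).
Viktor in UTC: 07:00-14:15, 15:00-19:00 (add 7h to convert from UTC-7).
Zubin in UTC: 07:15-08:45, 11:30-14:30, 16:00-19:00 (subtract 2h to convert from UTC+2).
Priya in UTC: 07:00-18:00, 18:15-19:00 (subtract 2h to convert from UTC+2).
Gita ∩ Viktor: 07:15-10:30, 11:00-12:45, 16:00-19:00.
Gita ∩ Viktor ∩ Zubin: 07:15-08:45, 11:30-12:45, 16:00-19:00.
Gita ∩ Viktor ∩ Zubin ∩ Priya: 07:15-08:45, 11:30-12:45, 16:00-18:00, 18:15-19:00.
Summing the common windows: 90 + 75 + 120 + 45 = 330 minutes.

330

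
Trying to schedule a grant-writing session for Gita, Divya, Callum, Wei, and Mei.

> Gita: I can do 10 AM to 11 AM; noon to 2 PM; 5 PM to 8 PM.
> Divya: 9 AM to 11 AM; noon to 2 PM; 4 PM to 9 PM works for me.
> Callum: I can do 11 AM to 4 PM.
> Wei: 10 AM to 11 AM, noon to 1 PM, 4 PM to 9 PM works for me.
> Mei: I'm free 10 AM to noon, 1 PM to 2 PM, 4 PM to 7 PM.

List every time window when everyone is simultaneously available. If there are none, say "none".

none

Gita ∩ Divya: 10:00-11:00, 12:00-14:00, 17:00-20:00.
Gita ∩ Divya ∩ Callum: 12:00-14:00.
Gita ∩ Divya ∩ Callum ∩ Wei: 12:00-13:00.
Gita ∩ Divya ∩ Callum ∩ Wei ∩ Mei: ∅.
There is no time when everyone is free.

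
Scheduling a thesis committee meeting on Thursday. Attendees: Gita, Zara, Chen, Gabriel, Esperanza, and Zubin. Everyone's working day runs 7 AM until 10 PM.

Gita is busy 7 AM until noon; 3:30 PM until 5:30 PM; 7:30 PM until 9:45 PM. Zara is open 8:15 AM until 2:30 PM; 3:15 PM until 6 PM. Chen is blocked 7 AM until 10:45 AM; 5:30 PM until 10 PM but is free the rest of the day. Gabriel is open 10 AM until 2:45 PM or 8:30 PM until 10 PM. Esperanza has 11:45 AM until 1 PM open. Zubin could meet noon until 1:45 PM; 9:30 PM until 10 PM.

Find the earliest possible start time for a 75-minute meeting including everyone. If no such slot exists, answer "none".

Gita free: 12:00-15:30, 17:30-19:30, 21:45-22:00 (invert busy blocks within the working day).
Zara free: 08:15-14:30, 15:15-18:00.
Chen free: 10:45-17:30 (invert busy blocks within the working day).
Gabriel free: 10:00-14:45, 20:30-22:00.
Esperanza free: 11:45-13:00.
Zubin free: 12:00-13:45, 21:30-22:00.
Gita ∩ Zara: 12:00-14:30, 15:15-15:30, 17:30-18:00.
Gita ∩ Zara ∩ Chen: 12:00-14:30, 15:15-15:30.
Gita ∩ Zara ∩ Chen ∩ Gabriel: 12:00-14:30.
Gita ∩ Zara ∩ Chen ∩ Gabriel ∩ Esperanza: 12:00-13:00.
Gita ∩ Zara ∩ Chen ∩ Gabriel ∩ Esperanza ∩ Zubin: 12:00-13:00.
So the common availability across everyone is 12:00-13:00.
No common window is at least 75 minutes long.

none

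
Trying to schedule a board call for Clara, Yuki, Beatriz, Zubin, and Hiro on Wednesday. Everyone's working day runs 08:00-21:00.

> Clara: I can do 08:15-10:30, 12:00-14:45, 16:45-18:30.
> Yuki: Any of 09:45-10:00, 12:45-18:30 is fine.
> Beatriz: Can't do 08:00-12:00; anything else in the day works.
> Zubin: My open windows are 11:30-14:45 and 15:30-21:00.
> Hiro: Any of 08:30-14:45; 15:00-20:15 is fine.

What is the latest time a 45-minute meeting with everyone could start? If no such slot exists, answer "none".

Clara free: 08:15-10:30, 12:00-14:45, 16:45-18:30.
Yuki free: 09:45-10:00, 12:45-18:30.
Beatriz free: 12:00-21:00 (invert busy blocks within the working day).
Zubin free: 11:30-14:45, 15:30-21:00.
Hiro free: 08:30-14:45, 15:00-20:15.
Clara ∩ Yuki: 09:45-10:00, 12:45-14:45, 16:45-18:30.
Clara ∩ Yuki ∩ Beatriz: 12:45-14:45, 16:45-18:30.
Clara ∩ Yuki ∩ Beatriz ∩ Zubin: 12:45-14:45, 16:45-18:30.
Clara ∩ Yuki ∩ Beatriz ∩ Zubin ∩ Hiro: 12:45-14:45, 16:45-18:30.
So the common availability across everyone is 12:45-14:45, 16:45-18:30.
The last common window of at least 45 minutes is 16:45-18:30; a 45-minute meeting can start as late as 17:45 and still end by 18:30.

17:45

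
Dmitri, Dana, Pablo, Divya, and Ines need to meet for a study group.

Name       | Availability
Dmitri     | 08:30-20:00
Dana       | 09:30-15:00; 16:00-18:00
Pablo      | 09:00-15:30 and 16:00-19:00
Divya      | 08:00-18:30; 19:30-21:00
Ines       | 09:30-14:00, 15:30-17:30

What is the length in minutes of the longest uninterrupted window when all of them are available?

Dmitri ∩ Dana: 09:30-15:00, 16:00-18:00.
Dmitri ∩ Dana ∩ Pablo: 09:30-15:00, 16:00-18:00.
Dmitri ∩ Dana ∩ Pablo ∩ Divya: 09:30-15:00, 16:00-18:00.
Dmitri ∩ Dana ∩ Pablo ∩ Divya ∩ Ines: 09:30-14:00, 16:00-17:30.
The longest is 09:30-14:00 at 270 minutes.

270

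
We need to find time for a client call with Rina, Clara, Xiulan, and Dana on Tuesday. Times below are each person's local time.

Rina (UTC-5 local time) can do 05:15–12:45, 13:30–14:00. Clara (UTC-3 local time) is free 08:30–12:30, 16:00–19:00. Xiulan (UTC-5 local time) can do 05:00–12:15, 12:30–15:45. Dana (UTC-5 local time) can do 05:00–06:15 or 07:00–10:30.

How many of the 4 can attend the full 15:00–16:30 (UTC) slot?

2

Rina in UTC: 10:15-17:45, 18:30-19:00 (add 5h to convert from UTC-5).
Clara in UTC: 11:30-15:30, 19:00-22:00 (add 3h to convert from UTC-3).
Xiulan in UTC: 10:00-17:15, 17:30-20:45 (add 5h to convert from UTC-5).
Dana in UTC: 10:00-11:15, 12:00-15:30 (add 5h to convert from UTC-5).
Rina and Xiulan can make the full 15:00-16:30 slot — that's 2.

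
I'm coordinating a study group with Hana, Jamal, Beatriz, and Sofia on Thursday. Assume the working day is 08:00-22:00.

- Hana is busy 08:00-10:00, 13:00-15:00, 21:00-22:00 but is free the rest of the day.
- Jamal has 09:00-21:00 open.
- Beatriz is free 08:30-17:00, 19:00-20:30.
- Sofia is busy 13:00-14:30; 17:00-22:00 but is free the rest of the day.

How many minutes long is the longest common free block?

180

Hana free: 10:00-13:00, 15:00-21:00 (invert busy blocks within the working day).
Jamal free: 09:00-21:00.
Beatriz free: 08:30-17:00, 19:00-20:30.
Sofia free: 08:00-13:00, 14:30-17:00 (invert busy blocks within the working day).
Hana ∩ Jamal: 10:00-13:00, 15:00-21:00.
Hana ∩ Jamal ∩ Beatriz: 10:00-13:00, 15:00-17:00, 19:00-20:30.
Hana ∩ Jamal ∩ Beatriz ∩ Sofia: 10:00-13:00, 15:00-17:00.
Those are the intersection windows.
The longest is 10:00-13:00 at 180 minutes.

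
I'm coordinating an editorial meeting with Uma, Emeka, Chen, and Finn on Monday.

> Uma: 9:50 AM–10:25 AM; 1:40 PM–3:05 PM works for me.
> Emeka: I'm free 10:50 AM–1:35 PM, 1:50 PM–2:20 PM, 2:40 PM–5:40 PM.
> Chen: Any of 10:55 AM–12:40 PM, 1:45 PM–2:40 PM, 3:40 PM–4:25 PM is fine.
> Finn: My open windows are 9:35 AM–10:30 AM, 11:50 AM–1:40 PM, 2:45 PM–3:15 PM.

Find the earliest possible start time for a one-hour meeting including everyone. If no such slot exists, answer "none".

Uma ∩ Emeka: 13:50-14:20, 14:40-15:05.
Uma ∩ Emeka ∩ Chen: 13:50-14:20.
Uma ∩ Emeka ∩ Chen ∩ Finn: ∅.
There is no time when everyone is free.
No common window is at least 60 minutes long.

none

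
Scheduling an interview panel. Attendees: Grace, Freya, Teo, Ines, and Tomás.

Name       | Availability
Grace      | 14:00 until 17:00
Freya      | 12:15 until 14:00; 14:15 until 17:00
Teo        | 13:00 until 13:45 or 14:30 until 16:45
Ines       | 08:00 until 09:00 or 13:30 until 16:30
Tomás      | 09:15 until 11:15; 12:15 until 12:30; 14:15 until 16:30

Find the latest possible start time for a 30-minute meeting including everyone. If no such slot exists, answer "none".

16:00

Grace ∩ Freya: 14:15-17:00.
Grace ∩ Freya ∩ Teo: 14:30-16:45.
Grace ∩ Freya ∩ Teo ∩ Ines: 14:30-16:30.
Grace ∩ Freya ∩ Teo ∩ Ines ∩ Tomás: 14:30-16:30.
The last common window of at least 30 minutes is 14:30-16:30; a 30-minute meeting can start as late as 16:00 and still end by 16:30.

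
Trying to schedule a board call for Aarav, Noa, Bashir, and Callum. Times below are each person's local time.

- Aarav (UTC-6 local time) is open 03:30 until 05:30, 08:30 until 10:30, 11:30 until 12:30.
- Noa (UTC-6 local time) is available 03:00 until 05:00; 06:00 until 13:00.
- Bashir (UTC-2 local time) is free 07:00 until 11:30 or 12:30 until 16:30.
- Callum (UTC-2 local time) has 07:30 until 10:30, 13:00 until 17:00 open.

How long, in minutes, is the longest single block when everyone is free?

90

Aarav in UTC: 09:30-11:30, 14:30-16:30, 17:30-18:30 (add 6h to convert from UTC-6).
Noa in UTC: 09:00-11:00, 12:00-19:00 (add 6h to convert from UTC-6).
Bashir in UTC: 09:00-13:30, 14:30-18:30 (add 2h to convert from UTC-2).
Callum in UTC: 09:30-12:30, 15:00-19:00 (add 2h to convert from UTC-2).
Aarav ∩ Noa: 09:30-11:00, 14:30-16:30, 17:30-18:30.
Aarav ∩ Noa ∩ Bashir: 09:30-11:00, 14:30-16:30, 17:30-18:30.
Aarav ∩ Noa ∩ Bashir ∩ Callum: 09:30-11:00, 15:00-16:30, 17:30-18:30.
Those are the intersection windows.
The longest is 09:30-11:00 at 90 minutes.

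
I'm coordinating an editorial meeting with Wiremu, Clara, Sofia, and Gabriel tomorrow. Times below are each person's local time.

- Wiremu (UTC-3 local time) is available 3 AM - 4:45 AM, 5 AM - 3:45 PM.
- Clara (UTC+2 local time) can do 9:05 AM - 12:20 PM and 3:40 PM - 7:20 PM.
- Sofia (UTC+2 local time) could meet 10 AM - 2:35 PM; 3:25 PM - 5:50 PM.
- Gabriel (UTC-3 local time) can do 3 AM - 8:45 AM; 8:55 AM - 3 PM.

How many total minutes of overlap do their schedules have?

270

Wiremu in UTC: 06:00-07:45, 08:00-18:45 (add 3h to convert from UTC-3).
Clara in UTC: 07:05-10:20, 13:40-17:20 (subtract 2h to convert from UTC+2).
Sofia in UTC: 08:00-12:35, 13:25-15:50 (subtract 2h to convert from UTC+2).
Gabriel in UTC: 06:00-11:45, 11:55-18:00 (add 3h to convert from UTC-3).
Wiremu ∩ Clara: 07:05-07:45, 08:00-10:20, 13:40-17:20.
Wiremu ∩ Clara ∩ Sofia: 08:00-10:20, 13:40-15:50.
Wiremu ∩ Clara ∩ Sofia ∩ Gabriel: 08:00-10:20, 13:40-15:50.
Summing the common windows: 140 + 130 = 270 minutes.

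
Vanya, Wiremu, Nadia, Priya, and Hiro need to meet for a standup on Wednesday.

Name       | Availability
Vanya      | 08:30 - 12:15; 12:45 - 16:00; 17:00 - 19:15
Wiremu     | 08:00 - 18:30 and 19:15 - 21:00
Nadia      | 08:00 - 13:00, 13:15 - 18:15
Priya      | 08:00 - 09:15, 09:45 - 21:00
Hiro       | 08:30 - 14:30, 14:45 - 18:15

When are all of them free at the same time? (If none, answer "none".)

08:30-09:15, 09:45-12:15, 12:45-13:00, 13:15-14:30, 14:45-16:00, 17:00-18:15

Vanya ∩ Wiremu: 08:30-12:15, 12:45-16:00, 17:00-18:30.
Vanya ∩ Wiremu ∩ Nadia: 08:30-12:15, 12:45-13:00, 13:15-16:00, 17:00-18:15.
Vanya ∩ Wiremu ∩ Nadia ∩ Priya: 08:30-09:15, 09:45-12:15, 12:45-13:00, 13:15-16:00, 17:00-18:15.
Vanya ∩ Wiremu ∩ Nadia ∩ Priya ∩ Hiro: 08:30-09:15, 09:45-12:15, 12:45-13:00, 13:15-14:30, 14:45-16:00, 17:00-18:15.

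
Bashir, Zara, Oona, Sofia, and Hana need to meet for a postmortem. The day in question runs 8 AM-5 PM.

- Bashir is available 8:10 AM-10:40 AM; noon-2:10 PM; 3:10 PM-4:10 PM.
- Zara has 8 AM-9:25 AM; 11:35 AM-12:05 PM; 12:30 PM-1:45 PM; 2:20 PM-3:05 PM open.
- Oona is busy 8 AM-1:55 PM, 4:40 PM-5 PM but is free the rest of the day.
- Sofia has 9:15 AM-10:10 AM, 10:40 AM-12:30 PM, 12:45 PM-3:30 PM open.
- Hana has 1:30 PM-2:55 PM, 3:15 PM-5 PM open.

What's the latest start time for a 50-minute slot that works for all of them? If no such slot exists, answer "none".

Bashir free: 08:10-10:40, 12:00-14:10, 15:10-16:10.
Zara free: 08:00-09:25, 11:35-12:05, 12:30-13:45, 14:20-15:05.
Oona free: 13:55-16:40 (invert busy blocks within the working day).
Sofia free: 09:15-10:10, 10:40-12:30, 12:45-15:30.
Hana free: 13:30-14:55, 15:15-17:00.
Bashir ∩ Zara: 08:10-09:25, 12:00-12:05, 12:30-13:45.
Bashir ∩ Zara ∩ Oona: ∅.
Bashir ∩ Zara ∩ Oona ∩ Sofia: ∅.
Bashir ∩ Zara ∩ Oona ∩ Sofia ∩ Hana: ∅.
There is no time when everyone is free.
No common window is at least 50 minutes long.

none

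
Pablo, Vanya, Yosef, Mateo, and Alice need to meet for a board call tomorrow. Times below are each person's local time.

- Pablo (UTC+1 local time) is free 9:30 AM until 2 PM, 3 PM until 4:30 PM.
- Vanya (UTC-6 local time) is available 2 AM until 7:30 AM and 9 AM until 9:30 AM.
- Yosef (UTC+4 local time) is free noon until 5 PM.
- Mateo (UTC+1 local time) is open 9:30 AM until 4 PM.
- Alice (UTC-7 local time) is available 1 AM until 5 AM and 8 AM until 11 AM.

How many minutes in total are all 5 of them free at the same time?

Pablo in UTC: 08:30-13:00, 14:00-15:30 (subtract 1h to convert from UTC+1).
Vanya in UTC: 08:00-13:30, 15:00-15:30 (add 6h to convert from UTC-6).
Yosef in UTC: 08:00-13:00 (subtract 4h to convert from UTC+4).
Mateo in UTC: 08:30-15:00 (subtract 1h to convert from UTC+1).
Alice in UTC: 08:00-12:00, 15:00-18:00 (add 7h to convert from UTC-7).
Pablo ∩ Vanya: 08:30-13:00, 15:00-15:30.
Pablo ∩ Vanya ∩ Yosef: 08:30-13:00.
Pablo ∩ Vanya ∩ Yosef ∩ Mateo: 08:30-13:00.
Pablo ∩ Vanya ∩ Yosef ∩ Mateo ∩ Alice: 08:30-12:00.
That's a single block of 210 minutes.

210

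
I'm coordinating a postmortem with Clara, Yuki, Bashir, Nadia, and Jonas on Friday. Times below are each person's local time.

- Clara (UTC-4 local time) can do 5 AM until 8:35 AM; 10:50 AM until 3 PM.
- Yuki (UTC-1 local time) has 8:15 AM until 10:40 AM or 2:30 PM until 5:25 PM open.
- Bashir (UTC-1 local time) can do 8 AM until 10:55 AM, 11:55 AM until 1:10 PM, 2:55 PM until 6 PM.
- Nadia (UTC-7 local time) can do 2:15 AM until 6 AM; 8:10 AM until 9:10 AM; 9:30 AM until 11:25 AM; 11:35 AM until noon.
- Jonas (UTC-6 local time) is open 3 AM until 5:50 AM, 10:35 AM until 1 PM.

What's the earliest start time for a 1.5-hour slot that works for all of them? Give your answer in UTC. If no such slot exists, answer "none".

Clara in UTC: 09:00-12:35, 14:50-19:00 (add 4h to convert from UTC-4).
Yuki in UTC: 09:15-11:40, 15:30-18:25 (add 1h to convert from UTC-1).
Bashir in UTC: 09:00-11:55, 12:55-14:10, 15:55-19:00 (add 1h to convert from UTC-1).
Nadia in UTC: 09:15-13:00, 15:10-16:10, 16:30-18:25, 18:35-19:00 (add 7h to convert from UTC-7).
Jonas in UTC: 09:00-11:50, 16:35-19:00 (add 6h to convert from UTC-6).
Clara ∩ Yuki: 09:15-11:40, 15:30-18:25.
Clara ∩ Yuki ∩ Bashir: 09:15-11:40, 15:55-18:25.
Clara ∩ Yuki ∩ Bashir ∩ Nadia: 09:15-11:40, 15:55-16:10, 16:30-18:25.
Clara ∩ Yuki ∩ Bashir ∩ Nadia ∩ Jonas: 09:15-11:40, 16:35-18:25.
Those are the intersection windows.
The first common window of at least 90 minutes is 09:15-11:40, so the earliest start is 09:15.

09:15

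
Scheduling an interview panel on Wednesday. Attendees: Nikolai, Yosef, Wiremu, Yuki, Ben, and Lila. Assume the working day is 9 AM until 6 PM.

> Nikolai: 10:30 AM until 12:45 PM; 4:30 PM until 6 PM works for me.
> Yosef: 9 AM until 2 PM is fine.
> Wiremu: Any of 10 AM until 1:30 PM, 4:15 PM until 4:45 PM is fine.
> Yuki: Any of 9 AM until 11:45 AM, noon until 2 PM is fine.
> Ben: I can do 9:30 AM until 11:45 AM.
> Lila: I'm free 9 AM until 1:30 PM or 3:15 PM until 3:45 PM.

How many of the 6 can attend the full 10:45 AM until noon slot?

Nikolai, Yosef, Wiremu, and Lila can make the full 10:45-12:00 slot — that's 4.

4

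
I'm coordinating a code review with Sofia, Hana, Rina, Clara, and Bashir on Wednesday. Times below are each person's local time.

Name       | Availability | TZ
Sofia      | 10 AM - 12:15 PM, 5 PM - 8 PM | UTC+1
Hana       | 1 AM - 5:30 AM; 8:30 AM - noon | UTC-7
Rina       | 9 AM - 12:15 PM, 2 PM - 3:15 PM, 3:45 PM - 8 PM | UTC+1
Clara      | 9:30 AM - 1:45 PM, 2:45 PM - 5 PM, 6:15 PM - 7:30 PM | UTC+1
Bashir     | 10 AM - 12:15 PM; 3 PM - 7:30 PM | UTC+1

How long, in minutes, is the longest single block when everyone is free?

135

Sofia in UTC: 09:00-11:15, 16:00-19:00 (subtract 1h to convert from UTC+1).
Hana in UTC: 08:00-12:30, 15:30-19:00 (add 7h to convert from UTC-7).
Rina in UTC: 08:00-11:15, 13:00-14:15, 14:45-19:00 (subtract 1h to convert from UTC+1).
Clara in UTC: 08:30-12:45, 13:45-16:00, 17:15-18:30 (subtract 1h to convert from UTC+1).
Bashir in UTC: 09:00-11:15, 14:00-18:30 (subtract 1h to convert from UTC+1).
Sofia ∩ Hana: 09:00-11:15, 16:00-19:00.
Sofia ∩ Hana ∩ Rina: 09:00-11:15, 16:00-19:00.
Sofia ∩ Hana ∩ Rina ∩ Clara: 09:00-11:15, 17:15-18:30.
Sofia ∩ Hana ∩ Rina ∩ Clara ∩ Bashir: 09:00-11:15, 17:15-18:30.
The longest is 09:00-11:15 at 135 minutes.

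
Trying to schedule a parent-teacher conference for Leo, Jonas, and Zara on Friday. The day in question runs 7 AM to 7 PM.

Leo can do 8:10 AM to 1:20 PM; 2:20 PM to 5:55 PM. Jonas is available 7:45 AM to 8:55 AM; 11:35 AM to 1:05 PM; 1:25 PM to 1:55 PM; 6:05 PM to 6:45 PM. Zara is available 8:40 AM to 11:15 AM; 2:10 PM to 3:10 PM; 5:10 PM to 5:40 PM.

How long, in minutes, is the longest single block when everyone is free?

Leo ∩ Jonas: 08:10-08:55, 11:35-13:05.
Leo ∩ Jonas ∩ Zara: 08:40-08:55.
So the common availability across everyone is 08:40-08:55.
The longest is 08:40-08:55 at 15 minutes.

15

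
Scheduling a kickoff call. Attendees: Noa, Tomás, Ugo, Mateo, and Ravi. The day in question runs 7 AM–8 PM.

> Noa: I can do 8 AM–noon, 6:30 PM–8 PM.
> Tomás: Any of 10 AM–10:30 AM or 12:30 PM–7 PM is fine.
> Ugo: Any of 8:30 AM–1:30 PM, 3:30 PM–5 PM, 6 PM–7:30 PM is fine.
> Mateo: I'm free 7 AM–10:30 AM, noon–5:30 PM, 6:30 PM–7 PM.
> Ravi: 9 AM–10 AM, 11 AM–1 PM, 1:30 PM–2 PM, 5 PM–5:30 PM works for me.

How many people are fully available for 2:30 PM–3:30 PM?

2

Tomás and Mateo can make the full 14:30-15:30 slot — that's 2.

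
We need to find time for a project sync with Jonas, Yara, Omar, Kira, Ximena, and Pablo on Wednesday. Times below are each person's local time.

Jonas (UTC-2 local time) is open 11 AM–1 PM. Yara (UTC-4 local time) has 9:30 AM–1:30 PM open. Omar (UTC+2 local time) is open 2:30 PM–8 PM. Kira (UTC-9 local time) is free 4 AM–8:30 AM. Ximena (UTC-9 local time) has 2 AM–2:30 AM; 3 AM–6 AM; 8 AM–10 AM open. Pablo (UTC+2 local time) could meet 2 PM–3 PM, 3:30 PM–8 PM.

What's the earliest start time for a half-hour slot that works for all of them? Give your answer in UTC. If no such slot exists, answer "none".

Jonas in UTC: 13:00-15:00 (add 2h to convert from UTC-2).
Yara in UTC: 13:30-17:30 (add 4h to convert from UTC-4).
Omar in UTC: 12:30-18:00 (subtract 2h to convert from UTC+2).
Kira in UTC: 13:00-17:30 (add 9h to convert from UTC-9).
Ximena in UTC: 11:00-11:30, 12:00-15:00, 17:00-19:00 (add 9h to convert from UTC-9).
Pablo in UTC: 12:00-13:00, 13:30-18:00 (subtract 2h to convert from UTC+2).
Jonas ∩ Yara: 13:30-15:00.
Jonas ∩ Yara ∩ Omar: 13:30-15:00.
Jonas ∩ Yara ∩ Omar ∩ Kira: 13:30-15:00.
Jonas ∩ Yara ∩ Omar ∩ Kira ∩ Ximena: 13:30-15:00.
Jonas ∩ Yara ∩ Omar ∩ Kira ∩ Ximena ∩ Pablo: 13:30-15:00.
The first common window of at least 30 minutes is 13:30-15:00, so the earliest start is 13:30.

13:30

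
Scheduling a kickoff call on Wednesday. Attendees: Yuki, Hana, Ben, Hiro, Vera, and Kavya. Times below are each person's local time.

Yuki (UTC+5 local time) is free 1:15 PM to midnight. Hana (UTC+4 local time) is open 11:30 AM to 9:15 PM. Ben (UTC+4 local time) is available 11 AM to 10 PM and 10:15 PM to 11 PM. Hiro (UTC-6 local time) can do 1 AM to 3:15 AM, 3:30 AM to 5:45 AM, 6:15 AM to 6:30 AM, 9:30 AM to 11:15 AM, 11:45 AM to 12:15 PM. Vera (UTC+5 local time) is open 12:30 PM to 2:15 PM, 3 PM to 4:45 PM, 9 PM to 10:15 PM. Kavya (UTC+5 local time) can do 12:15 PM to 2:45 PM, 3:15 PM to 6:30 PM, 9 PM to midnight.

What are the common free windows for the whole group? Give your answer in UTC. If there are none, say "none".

Yuki in UTC: 08:15-19:00 (subtract 5h to convert from UTC+5).
Hana in UTC: 07:30-17:15 (subtract 4h to convert from UTC+4).
Ben in UTC: 07:00-18:00, 18:15-19:00 (subtract 4h to convert from UTC+4).
Hiro in UTC: 07:00-09:15, 09:30-11:45, 12:15-12:30, 15:30-17:15, 17:45-18:15 (add 6h to convert from UTC-6).
Vera in UTC: 07:30-09:15, 10:00-11:45, 16:00-17:15 (subtract 5h to convert from UTC+5).
Kavya in UTC: 07:15-09:45, 10:15-13:30, 16:00-19:00 (subtract 5h to convert from UTC+5).
Yuki ∩ Hana: 08:15-17:15.
Yuki ∩ Hana ∩ Ben: 08:15-17:15.
Yuki ∩ Hana ∩ Ben ∩ Hiro: 08:15-09:15, 09:30-11:45, 12:15-12:30, 15:30-17:15.
Yuki ∩ Hana ∩ Ben ∩ Hiro ∩ Vera: 08:15-09:15, 10:00-11:45, 16:00-17:15.
Yuki ∩ Hana ∩ Ben ∩ Hiro ∩ Vera ∩ Kavya: 08:15-09:15, 10:15-11:45, 16:00-17:15.

08:15-09:15, 10:15-11:45, 16:00-17:15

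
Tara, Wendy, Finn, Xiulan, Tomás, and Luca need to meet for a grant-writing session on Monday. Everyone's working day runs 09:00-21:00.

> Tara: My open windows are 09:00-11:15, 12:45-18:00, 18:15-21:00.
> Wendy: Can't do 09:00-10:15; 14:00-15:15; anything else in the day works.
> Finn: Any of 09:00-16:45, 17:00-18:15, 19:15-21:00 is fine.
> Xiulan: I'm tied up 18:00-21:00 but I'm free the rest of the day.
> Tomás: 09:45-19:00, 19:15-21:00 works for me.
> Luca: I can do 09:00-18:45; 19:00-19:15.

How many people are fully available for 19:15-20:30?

4

Tara free: 09:00-11:15, 12:45-18:00, 18:15-21:00.
Wendy free: 10:15-14:00, 15:15-21:00 (invert busy blocks within the working day).
Finn free: 09:00-16:45, 17:00-18:15, 19:15-21:00.
Xiulan free: 09:00-18:00 (invert busy blocks within the working day).
Tomás free: 09:45-19:00, 19:15-21:00.
Luca free: 09:00-18:45, 19:00-19:15.
Tara, Wendy, Finn, and Tomás can make the full 19:15-20:30 slot — that's 4.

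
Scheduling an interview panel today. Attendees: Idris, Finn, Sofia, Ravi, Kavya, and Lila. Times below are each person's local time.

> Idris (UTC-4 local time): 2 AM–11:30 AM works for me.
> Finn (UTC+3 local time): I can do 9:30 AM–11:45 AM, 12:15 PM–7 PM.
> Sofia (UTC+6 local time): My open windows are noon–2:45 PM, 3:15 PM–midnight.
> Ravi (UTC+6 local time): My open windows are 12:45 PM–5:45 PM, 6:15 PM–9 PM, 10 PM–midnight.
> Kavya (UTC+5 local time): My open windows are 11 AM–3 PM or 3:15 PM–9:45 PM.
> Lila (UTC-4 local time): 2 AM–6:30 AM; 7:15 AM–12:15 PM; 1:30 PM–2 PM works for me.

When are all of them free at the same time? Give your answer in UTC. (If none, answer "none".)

06:45-08:45, 09:15-10:00, 10:15-10:30, 11:15-11:45, 12:15-15:00

Idris in UTC: 06:00-15:30 (add 4h to convert from UTC-4).
Finn in UTC: 06:30-08:45, 09:15-16:00 (subtract 3h to convert from UTC+3).
Sofia in UTC: 06:00-08:45, 09:15-18:00 (subtract 6h to convert from UTC+6).
Ravi in UTC: 06:45-11:45, 12:15-15:00, 16:00-18:00 (subtract 6h to convert from UTC+6).
Kavya in UTC: 06:00-10:00, 10:15-16:45 (subtract 5h to convert from UTC+5).
Lila in UTC: 06:00-10:30, 11:15-16:15, 17:30-18:00 (add 4h to convert from UTC-4).
Idris ∩ Finn: 06:30-08:45, 09:15-15:30.
Idris ∩ Finn ∩ Sofia: 06:30-08:45, 09:15-15:30.
Idris ∩ Finn ∩ Sofia ∩ Ravi: 06:45-08:45, 09:15-11:45, 12:15-15:00.
Idris ∩ Finn ∩ Sofia ∩ Ravi ∩ Kavya: 06:45-08:45, 09:15-10:00, 10:15-11:45, 12:15-15:00.
Idris ∩ Finn ∩ Sofia ∩ Ravi ∩ Kavya ∩ Lila: 06:45-08:45, 09:15-10:00, 10:15-10:30, 11:15-11:45, 12:15-15:00.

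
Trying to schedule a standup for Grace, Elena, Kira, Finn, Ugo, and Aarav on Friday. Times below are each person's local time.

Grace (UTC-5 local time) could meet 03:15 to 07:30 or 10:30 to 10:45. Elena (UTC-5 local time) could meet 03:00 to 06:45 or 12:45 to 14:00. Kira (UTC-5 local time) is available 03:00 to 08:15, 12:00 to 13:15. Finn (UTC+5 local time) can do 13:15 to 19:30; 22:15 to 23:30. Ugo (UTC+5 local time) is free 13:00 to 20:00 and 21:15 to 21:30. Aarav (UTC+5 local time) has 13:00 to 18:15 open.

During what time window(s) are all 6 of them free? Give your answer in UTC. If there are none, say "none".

Grace in UTC: 08:15-12:30, 15:30-15:45 (add 5h to convert from UTC-5).
Elena in UTC: 08:00-11:45, 17:45-19:00 (add 5h to convert from UTC-5).
Kira in UTC: 08:00-13:15, 17:00-18:15 (add 5h to convert from UTC-5).
Finn in UTC: 08:15-14:30, 17:15-18:30 (subtract 5h to convert from UTC+5).
Ugo in UTC: 08:00-15:00, 16:15-16:30 (subtract 5h to convert from UTC+5).
Aarav in UTC: 08:00-13:15 (subtract 5h to convert from UTC+5).
Grace ∩ Elena: 08:15-11:45.
Grace ∩ Elena ∩ Kira: 08:15-11:45.
Grace ∩ Elena ∩ Kira ∩ Finn: 08:15-11:45.
Grace ∩ Elena ∩ Kira ∩ Finn ∩ Ugo: 08:15-11:45.
Grace ∩ Elena ∩ Kira ∩ Finn ∩ Ugo ∩ Aarav: 08:15-11:45.

08:15-11:45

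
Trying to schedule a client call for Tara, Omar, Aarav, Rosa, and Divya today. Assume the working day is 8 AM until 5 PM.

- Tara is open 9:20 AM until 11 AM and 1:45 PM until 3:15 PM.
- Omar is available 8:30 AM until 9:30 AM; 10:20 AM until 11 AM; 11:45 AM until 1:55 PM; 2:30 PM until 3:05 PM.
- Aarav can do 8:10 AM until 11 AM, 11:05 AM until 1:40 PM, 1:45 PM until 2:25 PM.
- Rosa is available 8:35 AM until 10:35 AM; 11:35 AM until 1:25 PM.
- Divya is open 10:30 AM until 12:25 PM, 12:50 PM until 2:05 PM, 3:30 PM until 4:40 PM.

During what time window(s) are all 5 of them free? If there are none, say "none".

10:30-10:35

Tara ∩ Omar: 09:20-09:30, 10:20-11:00, 13:45-13:55, 14:30-15:05.
Tara ∩ Omar ∩ Aarav: 09:20-09:30, 10:20-11:00, 13:45-13:55.
Tara ∩ Omar ∩ Aarav ∩ Rosa: 09:20-09:30, 10:20-10:35.
Tara ∩ Omar ∩ Aarav ∩ Rosa ∩ Divya: 10:30-10:35.
So the common availability across everyone is 10:30-10:35.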